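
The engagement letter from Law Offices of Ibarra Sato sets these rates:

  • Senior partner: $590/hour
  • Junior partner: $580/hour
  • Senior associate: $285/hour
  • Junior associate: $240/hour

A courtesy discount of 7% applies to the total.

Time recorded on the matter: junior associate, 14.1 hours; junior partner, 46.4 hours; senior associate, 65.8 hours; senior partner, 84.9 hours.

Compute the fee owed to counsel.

$92,200.20

Senior partner: 84.9 × $590 = $50,091.00
Junior partner: 46.4 × $580 = $26,912.00
Senior associate: 65.8 × $285 = $18,753.00
Junior associate: 14.1 × $240 = $3,384.00
Subtotal: $99,140.00
Less 7% discount: −$6,939.80
Total: $99,140.00 − $6,939.80 = $92,200.20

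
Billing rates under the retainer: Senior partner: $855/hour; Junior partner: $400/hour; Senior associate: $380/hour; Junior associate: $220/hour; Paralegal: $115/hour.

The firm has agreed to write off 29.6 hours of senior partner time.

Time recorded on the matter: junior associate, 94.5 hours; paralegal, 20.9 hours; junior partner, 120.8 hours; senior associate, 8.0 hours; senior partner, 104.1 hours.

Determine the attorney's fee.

$138,251.00

Senior partner: 104.1 × $855 = $89,005.50
Junior partner: 120.8 × $400 = $48,320.00
Senior associate: 8.0 × $380 = $3,040.00
Junior associate: 94.5 × $220 = $20,790.00
Paralegal: 20.9 × $115 = $2,403.50
Subtotal: $163,559.00
Write-off: 29.6 × $855 = $25,308.00
Total: $163,559.00 − $25,308.00 = $138,251.00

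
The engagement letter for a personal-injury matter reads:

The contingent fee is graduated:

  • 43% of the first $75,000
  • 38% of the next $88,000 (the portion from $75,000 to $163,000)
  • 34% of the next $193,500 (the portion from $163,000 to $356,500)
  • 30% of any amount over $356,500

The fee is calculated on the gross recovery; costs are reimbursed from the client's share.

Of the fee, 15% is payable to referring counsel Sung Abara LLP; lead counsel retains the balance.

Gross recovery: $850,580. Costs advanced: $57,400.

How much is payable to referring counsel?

$41,955.60

Fee base is the gross recovery, $850,580; costs are reimbursed separately.
First $75,000 at 43% = $32,250.00
Next $88,000 at 38% = $33,440.00
Next $193,500 at 34% = $65,790.00
Remaining $494,080 at 30% = $148,224.00
Fee: $32,250.00 + $33,440.00 + $65,790.00 + $148,224.00 = $279,704.00
Referral share: 15% of $279,704.00 = $41,955.60; lead counsel retains $279,704.00 − $41,955.60 = $237,748.40.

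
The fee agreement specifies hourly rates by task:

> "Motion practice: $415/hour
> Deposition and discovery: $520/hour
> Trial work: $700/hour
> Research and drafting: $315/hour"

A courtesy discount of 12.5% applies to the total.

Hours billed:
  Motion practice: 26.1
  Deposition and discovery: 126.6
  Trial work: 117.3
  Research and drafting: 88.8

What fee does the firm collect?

Motion practice: 26.1 × $415 = $10,831.50
Deposition and discovery: 126.6 × $520 = $65,832.00
Trial work: 117.3 × $700 = $82,110.00
Research and drafting: 88.8 × $315 = $27,972.00
Subtotal: $186,745.50
Less 12.5% discount: −$23,343.19
Total: $186,745.50 − $23,343.19 = $163,402.31

$163,402.31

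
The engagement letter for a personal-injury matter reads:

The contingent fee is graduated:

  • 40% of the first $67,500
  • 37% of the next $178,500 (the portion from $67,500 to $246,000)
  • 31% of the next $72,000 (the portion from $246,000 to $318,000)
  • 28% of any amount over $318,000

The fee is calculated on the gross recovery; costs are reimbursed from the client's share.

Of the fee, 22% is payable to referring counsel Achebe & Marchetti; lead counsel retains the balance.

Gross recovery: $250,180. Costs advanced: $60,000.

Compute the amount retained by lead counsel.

Fee base is the gross recovery, $250,180; costs are reimbursed separately.
First $67,500 at 40% = $27,000.00
Next $178,500 at 37% = $66,045.00
Remaining $4,180 at 31% = $1,295.80
Fee: $27,000.00 + $66,045.00 + $1,295.80 = $94,340.80
Referral share: 22% of $94,340.80 = $20,754.98; lead counsel retains $94,340.80 − $20,754.98 = $73,585.82.

$73,585.82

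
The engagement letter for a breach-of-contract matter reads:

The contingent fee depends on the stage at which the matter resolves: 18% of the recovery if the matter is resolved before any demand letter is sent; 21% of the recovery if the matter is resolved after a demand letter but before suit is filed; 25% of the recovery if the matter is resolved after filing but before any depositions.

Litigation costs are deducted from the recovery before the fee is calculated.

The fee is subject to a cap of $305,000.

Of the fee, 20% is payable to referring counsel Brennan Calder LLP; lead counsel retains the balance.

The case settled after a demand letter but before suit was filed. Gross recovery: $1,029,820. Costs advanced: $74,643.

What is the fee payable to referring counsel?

$40,117.43

Fee base (net of costs): $1,029,820 − $74,643 = $955,177
The matter settled after a demand letter but before suit was filed, so the 21% rate applies.
$955,177 × 21% = $200,587.17
$200,587.17 is under the $305,000 cap.
Referral share: 20% of $200,587.17 = $40,117.43; lead counsel retains $200,587.17 − $40,117.43 = $160,469.74.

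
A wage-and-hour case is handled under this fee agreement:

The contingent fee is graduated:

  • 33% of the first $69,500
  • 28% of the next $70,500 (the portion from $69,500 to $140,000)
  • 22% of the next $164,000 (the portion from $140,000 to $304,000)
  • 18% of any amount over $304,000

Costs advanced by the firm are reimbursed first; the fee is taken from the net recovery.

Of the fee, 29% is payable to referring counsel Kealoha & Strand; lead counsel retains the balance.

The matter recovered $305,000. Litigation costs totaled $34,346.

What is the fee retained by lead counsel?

$50,707.40

Fee base (net of costs): $305,000 − $34,346 = $270,654
First $69,500 at 33% = $22,935.00
Next $70,500 at 28% = $19,740.00
Remaining $130,654 at 22% = $28,743.88
Fee: $22,935.00 + $19,740.00 + $28,743.88 = $71,418.88
Referral share: 29% of $71,418.88 = $20,711.48; lead counsel retains $71,418.88 − $20,711.48 = $50,707.40.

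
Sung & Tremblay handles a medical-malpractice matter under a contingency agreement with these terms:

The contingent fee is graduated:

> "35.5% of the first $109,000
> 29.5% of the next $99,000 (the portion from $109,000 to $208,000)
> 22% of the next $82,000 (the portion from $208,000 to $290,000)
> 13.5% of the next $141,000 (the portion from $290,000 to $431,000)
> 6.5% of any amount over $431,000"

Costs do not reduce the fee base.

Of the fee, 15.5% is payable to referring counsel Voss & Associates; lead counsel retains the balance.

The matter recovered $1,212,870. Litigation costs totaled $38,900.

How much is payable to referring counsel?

Fee base is the gross recovery, $1,212,870; costs are reimbursed separately.
First $109,000 at 35.5% = $38,695.00
Next $99,000 at 29.5% = $29,205.00
Next $82,000 at 22% = $18,040.00
Next $141,000 at 13.5% = $19,035.00
Remaining $781,870 at 6.5% = $50,821.55
Fee: $38,695.00 + $29,205.00 + $18,040.00 + $19,035.00 + $50,821.55 = $155,796.55
Referral share: 15.5% of $155,796.55 = $24,148.47; lead counsel retains $155,796.55 − $24,148.47 = $131,648.08.

$24,148.47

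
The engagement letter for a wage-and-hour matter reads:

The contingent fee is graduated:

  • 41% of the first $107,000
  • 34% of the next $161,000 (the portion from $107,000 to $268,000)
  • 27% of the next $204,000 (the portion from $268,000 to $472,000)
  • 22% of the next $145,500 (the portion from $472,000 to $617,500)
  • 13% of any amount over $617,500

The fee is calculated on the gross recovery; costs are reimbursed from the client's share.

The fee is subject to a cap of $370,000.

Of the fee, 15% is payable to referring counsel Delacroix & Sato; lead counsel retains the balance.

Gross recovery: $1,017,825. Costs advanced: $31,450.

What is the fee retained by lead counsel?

$202,080.91

Fee base is the gross recovery, $1,017,825; costs are reimbursed separately.
First $107,000 at 41% = $43,870.00
Next $161,000 at 34% = $54,740.00
Next $204,000 at 27% = $55,080.00
Next $145,500 at 22% = $32,010.00
Remaining $400,325 at 13% = $52,042.25
Fee: $43,870.00 + $54,740.00 + $55,080.00 + $32,010.00 + $52,042.25 = $237,742.25
$237,742.25 is under the $370,000 cap.
Referral share: 15% of $237,742.25 = $35,661.34; lead counsel retains $237,742.25 − $35,661.34 = $202,080.91.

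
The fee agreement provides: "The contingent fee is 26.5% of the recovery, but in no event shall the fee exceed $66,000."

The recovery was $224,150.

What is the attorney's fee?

$59,399.75

26.5% of $224,150 = $59,399.75
That is under the $66,000 cap.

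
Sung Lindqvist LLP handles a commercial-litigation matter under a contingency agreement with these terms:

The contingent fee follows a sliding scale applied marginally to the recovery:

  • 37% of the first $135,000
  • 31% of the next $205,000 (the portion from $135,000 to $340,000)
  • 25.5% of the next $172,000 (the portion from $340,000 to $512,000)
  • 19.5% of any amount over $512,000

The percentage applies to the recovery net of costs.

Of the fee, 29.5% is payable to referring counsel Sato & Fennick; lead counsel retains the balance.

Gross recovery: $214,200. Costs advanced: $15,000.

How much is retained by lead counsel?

$49,245.66

Fee base (net of costs): $214,200 − $15,000 = $199,200
First $135,000 at 37% = $49,950.00
Remaining $64,200 at 31% = $19,902.00
Fee: $49,950.00 + $19,902.00 = $69,852.00
Referral share: 29.5% of $69,852.00 = $20,606.34; lead counsel retains $69,852.00 − $20,606.34 = $49,245.66.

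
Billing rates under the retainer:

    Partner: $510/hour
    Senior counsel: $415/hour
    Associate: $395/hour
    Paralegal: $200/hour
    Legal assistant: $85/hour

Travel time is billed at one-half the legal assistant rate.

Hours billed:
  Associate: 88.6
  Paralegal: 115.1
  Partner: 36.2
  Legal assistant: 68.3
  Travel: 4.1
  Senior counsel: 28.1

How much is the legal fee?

Partner: 36.2 × $510 = $18,462.00
Senior counsel: 28.1 × $415 = $11,661.50
Associate: 88.6 × $395 = $34,997.00
Paralegal: 115.1 × $200 = $23,020.00
Legal assistant: 68.3 × $85 = $5,805.50
Subtotal: $18,462.00 + $11,661.50 + $34,997.00 + $23,020.00 + $5,805.50 = $93,946.00
Travel: 4.1 × ($85 ÷ 2) = 4.1 × $42.50 = $174.25
Total: $93,946.00 + $174.25 = $94,120.25

$94,120.25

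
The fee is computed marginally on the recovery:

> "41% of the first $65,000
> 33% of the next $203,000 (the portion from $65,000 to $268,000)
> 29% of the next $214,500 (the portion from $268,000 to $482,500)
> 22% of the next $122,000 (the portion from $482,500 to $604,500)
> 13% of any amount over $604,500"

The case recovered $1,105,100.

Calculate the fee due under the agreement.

First $65,000 at 41% = $26,650.00
Next $203,000 at 33% = $66,990.00
Next $214,500 at 29% = $62,205.00
Next $122,000 at 22% = $26,840.00
Remaining $500,600 at 13% = $65,078.00
Fee: $26,650.00 + $66,990.00 + $62,205.00 + $26,840.00 + $65,078.00 = $247,763.00

$247,763.00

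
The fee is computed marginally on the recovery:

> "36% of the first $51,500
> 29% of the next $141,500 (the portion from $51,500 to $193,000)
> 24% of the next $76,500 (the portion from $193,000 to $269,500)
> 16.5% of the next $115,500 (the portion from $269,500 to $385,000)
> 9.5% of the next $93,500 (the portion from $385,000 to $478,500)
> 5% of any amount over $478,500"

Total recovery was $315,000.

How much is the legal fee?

First $51,500 at 36% = $18,540.00
Next $141,500 at 29% = $41,035.00
Next $76,500 at 24% = $18,360.00
Remaining $45,500 at 16.5% = $7,507.50
Fee: $18,540.00 + $41,035.00 + $18,360.00 + $7,507.50 = $85,442.50

$85,442.50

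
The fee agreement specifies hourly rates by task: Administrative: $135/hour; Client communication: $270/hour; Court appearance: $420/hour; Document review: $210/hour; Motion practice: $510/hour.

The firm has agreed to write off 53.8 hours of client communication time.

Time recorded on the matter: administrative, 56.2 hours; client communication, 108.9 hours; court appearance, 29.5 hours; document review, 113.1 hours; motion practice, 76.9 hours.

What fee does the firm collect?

$97,824.00

Administrative: 56.2 × $135 = $7,587.00
Client communication: 108.9 × $270 = $29,403.00
Court appearance: 29.5 × $420 = $12,390.00
Document review: 113.1 × $210 = $23,751.00
Motion practice: 76.9 × $510 = $39,219.00
Subtotal: $112,350.00
Write-off: 53.8 × $270 = $14,526.00
Total: $112,350.00 − $14,526.00 = $97,824.00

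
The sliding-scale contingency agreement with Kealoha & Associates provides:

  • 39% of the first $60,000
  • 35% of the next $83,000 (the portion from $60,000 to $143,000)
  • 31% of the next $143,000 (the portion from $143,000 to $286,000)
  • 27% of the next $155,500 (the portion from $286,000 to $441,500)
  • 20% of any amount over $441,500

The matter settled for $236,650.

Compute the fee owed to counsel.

$81,481.50

First $60,000 at 39% = $23,400.00
Next $83,000 at 35% = $29,050.00
Remaining $93,650 at 31% = $29,031.50
Fee: $23,400.00 + $29,050.00 + $29,031.50 = $81,481.50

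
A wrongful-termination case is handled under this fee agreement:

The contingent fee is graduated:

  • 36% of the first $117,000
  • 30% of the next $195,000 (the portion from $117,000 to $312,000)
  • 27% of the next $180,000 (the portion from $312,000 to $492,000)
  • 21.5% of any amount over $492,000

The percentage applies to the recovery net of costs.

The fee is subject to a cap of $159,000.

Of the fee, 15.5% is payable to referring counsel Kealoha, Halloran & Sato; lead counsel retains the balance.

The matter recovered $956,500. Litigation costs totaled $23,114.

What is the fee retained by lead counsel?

$134,355.00

Fee base (net of costs): $956,500 − $23,114 = $933,386
First $117,000 at 36% = $42,120.00
Next $195,000 at 30% = $58,500.00
Next $180,000 at 27% = $48,600.00
Remaining $441,386 at 21.5% = $94,897.99
Fee: $42,120.00 + $58,500.00 + $48,600.00 + $94,897.99 = $244,117.99
$244,117.99 exceeds the $159,000 cap, so the fee is capped at $159,000.00.
Referral share: 15.5% of $159,000.00 = $24,645.00; lead counsel retains $159,000.00 − $24,645.00 = $134,355.00.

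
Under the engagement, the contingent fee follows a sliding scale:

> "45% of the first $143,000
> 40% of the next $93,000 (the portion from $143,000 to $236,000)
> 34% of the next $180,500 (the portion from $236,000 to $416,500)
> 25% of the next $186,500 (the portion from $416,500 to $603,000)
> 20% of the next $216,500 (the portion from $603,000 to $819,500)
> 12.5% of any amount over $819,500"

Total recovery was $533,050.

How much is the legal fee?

$192,057.50

First $143,000 at 45% = $64,350.00
Next $93,000 at 40% = $37,200.00
Next $180,500 at 34% = $61,370.00
Remaining $116,550 at 25% = $29,137.50
Fee: $64,350.00 + $37,200.00 + $61,370.00 + $29,137.50 = $192,057.50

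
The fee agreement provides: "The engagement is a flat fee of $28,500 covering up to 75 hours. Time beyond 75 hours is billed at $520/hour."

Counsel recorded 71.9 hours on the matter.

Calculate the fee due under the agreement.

$28,500.00

71.9 hours is within the 75-hour scope; only the flat fee applies.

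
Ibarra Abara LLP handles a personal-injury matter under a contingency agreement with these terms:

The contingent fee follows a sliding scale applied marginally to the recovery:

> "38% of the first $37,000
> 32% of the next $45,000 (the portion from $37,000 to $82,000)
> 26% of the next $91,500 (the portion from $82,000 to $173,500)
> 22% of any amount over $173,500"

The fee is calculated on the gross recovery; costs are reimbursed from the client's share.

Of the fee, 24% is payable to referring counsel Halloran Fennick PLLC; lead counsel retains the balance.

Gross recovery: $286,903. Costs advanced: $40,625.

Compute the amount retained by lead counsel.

$58,670.98

Fee base is the gross recovery, $286,903; costs are reimbursed separately.
First $37,000 at 38% = $14,060.00
Next $45,000 at 32% = $14,400.00
Next $91,500 at 26% = $23,790.00
Remaining $113,403 at 22% = $24,948.66
Fee: $14,060.00 + $14,400.00 + $23,790.00 + $24,948.66 = $77,198.66
Referral share: 24% of $77,198.66 = $18,527.68; lead counsel retains $77,198.66 − $18,527.68 = $58,670.98.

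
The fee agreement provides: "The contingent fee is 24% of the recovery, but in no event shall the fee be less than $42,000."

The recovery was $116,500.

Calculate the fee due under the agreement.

24% of $116,500 = $27,960.00
That is below the $42,000 minimum, so the minimum applies.

$42,000.00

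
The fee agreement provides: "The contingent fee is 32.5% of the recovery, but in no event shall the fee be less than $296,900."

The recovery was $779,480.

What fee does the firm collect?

32.5% of $779,480 = $253,331.00
That is below the $296,900 minimum, so the minimum applies.

$296,900.00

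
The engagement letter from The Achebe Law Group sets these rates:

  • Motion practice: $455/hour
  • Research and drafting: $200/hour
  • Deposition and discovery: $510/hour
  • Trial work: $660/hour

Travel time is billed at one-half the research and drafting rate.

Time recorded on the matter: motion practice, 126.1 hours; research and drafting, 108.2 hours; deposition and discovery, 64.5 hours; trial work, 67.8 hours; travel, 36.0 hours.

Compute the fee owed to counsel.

Motion practice: 126.1 × $455 = $57,375.50
Research and drafting: 108.2 × $200 = $21,640.00
Deposition and discovery: 64.5 × $510 = $32,895.00
Trial work: 67.8 × $660 = $44,748.00
Subtotal: $57,375.50 + $21,640.00 + $32,895.00 + $44,748.00 = $156,658.50
Travel: 36.0 × ($200 ÷ 2) = 36.0 × $100.00 = $3,600.00
Total: $156,658.50 + $3,600.00 = $160,258.50

$160,258.50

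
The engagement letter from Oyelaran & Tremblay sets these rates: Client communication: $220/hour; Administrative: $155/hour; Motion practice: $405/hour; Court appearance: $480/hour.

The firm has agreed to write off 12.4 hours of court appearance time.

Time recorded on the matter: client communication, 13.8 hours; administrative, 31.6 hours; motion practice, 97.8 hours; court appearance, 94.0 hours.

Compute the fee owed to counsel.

$86,711.00

Client communication: 13.8 × $220 = $3,036.00
Administrative: 31.6 × $155 = $4,898.00
Motion practice: 97.8 × $405 = $39,609.00
Court appearance: 94.0 × $480 = $45,120.00
Subtotal: $92,663.00
Write-off: 12.4 × $480 = $5,952.00
Total: $92,663.00 − $5,952.00 = $86,711.00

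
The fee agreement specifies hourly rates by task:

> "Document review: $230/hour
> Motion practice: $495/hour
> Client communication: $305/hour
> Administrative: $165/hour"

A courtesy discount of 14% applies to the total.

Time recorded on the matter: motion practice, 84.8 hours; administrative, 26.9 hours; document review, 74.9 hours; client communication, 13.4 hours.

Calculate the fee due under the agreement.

Document review: 74.9 × $230 = $17,227.00
Motion practice: 84.8 × $495 = $41,976.00
Client communication: 13.4 × $305 = $4,087.00
Administrative: 26.9 × $165 = $4,438.50
Subtotal: $67,728.50
Less 14% discount: −$9,481.99
Total: $67,728.50 − $9,481.99 = $58,246.51

$58,246.51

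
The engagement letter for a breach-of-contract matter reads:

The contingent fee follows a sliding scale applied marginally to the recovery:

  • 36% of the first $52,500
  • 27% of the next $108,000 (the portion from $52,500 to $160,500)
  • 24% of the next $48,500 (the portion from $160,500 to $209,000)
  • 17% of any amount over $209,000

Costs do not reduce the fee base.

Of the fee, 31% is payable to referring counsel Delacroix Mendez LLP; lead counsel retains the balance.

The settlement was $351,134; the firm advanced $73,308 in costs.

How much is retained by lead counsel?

$57,865.32

Fee base is the gross recovery, $351,134; costs are reimbursed separately.
First $52,500 at 36% = $18,900.00
Next $108,000 at 27% = $29,160.00
Next $48,500 at 24% = $11,640.00
Remaining $142,134 at 17% = $24,162.78
Fee: $18,900.00 + $29,160.00 + $11,640.00 + $24,162.78 = $83,862.78
Referral share: 31% of $83,862.78 = $25,997.46; lead counsel retains $83,862.78 − $25,997.46 = $57,865.32.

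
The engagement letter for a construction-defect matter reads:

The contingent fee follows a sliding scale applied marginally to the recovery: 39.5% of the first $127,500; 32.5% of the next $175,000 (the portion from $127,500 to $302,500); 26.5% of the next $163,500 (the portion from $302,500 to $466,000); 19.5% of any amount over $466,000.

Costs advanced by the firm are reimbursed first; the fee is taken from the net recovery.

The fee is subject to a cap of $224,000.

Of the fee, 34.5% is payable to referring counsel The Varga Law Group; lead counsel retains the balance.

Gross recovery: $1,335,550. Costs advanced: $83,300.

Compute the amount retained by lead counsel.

Fee base (net of costs): $1,335,550 − $83,300 = $1,252,250
First $127,500 at 39.5% = $50,362.50
Next $175,000 at 32.5% = $56,875.00
Next $163,500 at 26.5% = $43,327.50
Remaining $786,250 at 19.5% = $153,318.75
Fee: $50,362.50 + $56,875.00 + $43,327.50 + $153,318.75 = $303,883.75
$303,883.75 exceeds the $224,000 cap, so the fee is capped at $224,000.00.
Referral share: 34.5% of $224,000.00 = $77,280.00; lead counsel retains $224,000.00 − $77,280.00 = $146,720.00.

$146,720.00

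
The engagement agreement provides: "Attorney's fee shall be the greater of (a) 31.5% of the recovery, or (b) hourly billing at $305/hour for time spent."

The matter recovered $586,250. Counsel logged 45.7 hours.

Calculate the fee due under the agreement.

$184,668.75

(a) 31.5% of $586,250 = $184,668.75
(b) 45.7 × $305 = $13,938.50
The greater is (a): $184,668.75.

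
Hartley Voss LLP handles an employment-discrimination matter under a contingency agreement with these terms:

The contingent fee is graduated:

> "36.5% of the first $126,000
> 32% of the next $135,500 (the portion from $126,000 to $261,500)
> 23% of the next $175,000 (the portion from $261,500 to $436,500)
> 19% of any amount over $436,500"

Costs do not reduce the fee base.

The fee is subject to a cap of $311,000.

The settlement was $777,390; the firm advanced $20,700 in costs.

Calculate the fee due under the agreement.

$194,369.10

Fee base is the gross recovery, $777,390; costs are reimbursed separately.
First $126,000 at 36.5% = $45,990.00
Next $135,500 at 32% = $43,360.00
Next $175,000 at 23% = $40,250.00
Remaining $340,890 at 19% = $64,769.10
Fee: $45,990.00 + $43,360.00 + $40,250.00 + $64,769.10 = $194,369.10
$194,369.10 is under the $311,000 cap.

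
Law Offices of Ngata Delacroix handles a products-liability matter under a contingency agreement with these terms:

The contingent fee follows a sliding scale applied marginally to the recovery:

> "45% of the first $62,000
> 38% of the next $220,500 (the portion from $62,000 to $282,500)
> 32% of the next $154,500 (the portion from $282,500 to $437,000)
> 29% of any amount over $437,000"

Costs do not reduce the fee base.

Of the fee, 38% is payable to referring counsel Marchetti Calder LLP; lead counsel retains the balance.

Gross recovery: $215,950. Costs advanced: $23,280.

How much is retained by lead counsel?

$53,568.62

Fee base is the gross recovery, $215,950; costs are reimbursed separately.
First $62,000 at 45% = $27,900.00
Remaining $153,950 at 38% = $58,501.00
Fee: $27,900.00 + $58,501.00 = $86,401.00
Referral share: 38% of $86,401.00 = $32,832.38; lead counsel retains $86,401.00 − $32,832.38 = $53,568.62.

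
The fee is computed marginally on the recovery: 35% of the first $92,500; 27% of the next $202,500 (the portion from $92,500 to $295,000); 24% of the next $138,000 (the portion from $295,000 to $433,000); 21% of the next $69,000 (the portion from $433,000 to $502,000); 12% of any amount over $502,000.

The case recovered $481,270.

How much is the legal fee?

First $92,500 at 35% = $32,375.00
Next $202,500 at 27% = $54,675.00
Next $138,000 at 24% = $33,120.00
Remaining $48,270 at 21% = $10,136.70
Fee: $32,375.00 + $54,675.00 + $33,120.00 + $10,136.70 = $130,306.70

$130,306.70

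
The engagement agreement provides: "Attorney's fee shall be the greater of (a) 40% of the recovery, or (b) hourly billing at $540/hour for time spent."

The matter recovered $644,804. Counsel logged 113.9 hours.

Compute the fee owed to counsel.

(a) 40% of $644,804 = $257,921.60
(b) 113.9 × $540 = $61,506.00
The greater is (a): $257,921.60.

$257,921.60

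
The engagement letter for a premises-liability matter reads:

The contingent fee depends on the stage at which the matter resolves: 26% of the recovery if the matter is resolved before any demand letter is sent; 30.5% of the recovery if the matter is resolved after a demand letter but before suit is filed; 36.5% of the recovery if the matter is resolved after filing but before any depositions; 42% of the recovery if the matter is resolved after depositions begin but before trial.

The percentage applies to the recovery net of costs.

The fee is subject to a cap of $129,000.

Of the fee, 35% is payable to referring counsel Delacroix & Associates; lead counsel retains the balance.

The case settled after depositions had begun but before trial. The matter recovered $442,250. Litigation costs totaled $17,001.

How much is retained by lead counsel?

Fee base (net of costs): $442,250 − $17,001 = $425,249
The matter settled after depositions had begun but before trial, so the 42% rate applies.
$425,249 × 42% = $178,604.58
$178,604.58 exceeds the $129,000 cap, so the fee is capped at $129,000.00.
Referral share: 35% of $129,000.00 = $45,150.00; lead counsel retains $129,000.00 − $45,150.00 = $83,850.00.

$83,850.00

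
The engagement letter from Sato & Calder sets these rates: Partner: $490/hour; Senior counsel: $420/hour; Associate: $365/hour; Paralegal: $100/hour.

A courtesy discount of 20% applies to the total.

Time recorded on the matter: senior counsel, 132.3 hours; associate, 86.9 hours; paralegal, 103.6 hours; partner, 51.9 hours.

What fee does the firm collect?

$98,460.40

Partner: 51.9 × $490 = $25,431.00
Senior counsel: 132.3 × $420 = $55,566.00
Associate: 86.9 × $365 = $31,718.50
Paralegal: 103.6 × $100 = $10,360.00
Subtotal: $123,075.50
Less 20% discount: −$24,615.10
Total: $123,075.50 − $24,615.10 = $98,460.40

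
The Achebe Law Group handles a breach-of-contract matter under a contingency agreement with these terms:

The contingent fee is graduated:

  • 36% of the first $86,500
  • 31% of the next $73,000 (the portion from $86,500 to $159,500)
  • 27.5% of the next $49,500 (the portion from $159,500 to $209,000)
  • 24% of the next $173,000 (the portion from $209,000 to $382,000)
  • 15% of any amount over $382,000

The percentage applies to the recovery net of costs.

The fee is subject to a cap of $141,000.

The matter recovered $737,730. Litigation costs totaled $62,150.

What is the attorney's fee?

Fee base (net of costs): $737,730 − $62,150 = $675,580
First $86,500 at 36% = $31,140.00
Next $73,000 at 31% = $22,630.00
Next $49,500 at 27.5% = $13,612.50
Next $173,000 at 24% = $41,520.00
Remaining $293,580 at 15% = $44,037.00
Fee: $31,140.00 + $22,630.00 + $13,612.50 + $41,520.00 + $44,037.00 = $152,939.50
$152,939.50 exceeds the $141,000 cap, so the fee is capped at $141,000.00.

$141,000.00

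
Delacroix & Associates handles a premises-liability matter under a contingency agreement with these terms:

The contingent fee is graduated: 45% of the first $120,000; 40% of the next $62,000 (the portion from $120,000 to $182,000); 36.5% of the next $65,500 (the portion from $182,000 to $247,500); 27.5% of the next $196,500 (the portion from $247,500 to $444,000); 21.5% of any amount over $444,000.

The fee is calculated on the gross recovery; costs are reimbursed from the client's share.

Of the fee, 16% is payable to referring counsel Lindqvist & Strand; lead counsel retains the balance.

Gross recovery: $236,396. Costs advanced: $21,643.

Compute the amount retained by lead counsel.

Fee base is the gross recovery, $236,396; costs are reimbursed separately.
First $120,000 at 45% = $54,000.00
Next $62,000 at 40% = $24,800.00
Remaining $54,396 at 36.5% = $19,854.54
Fee: $54,000.00 + $24,800.00 + $19,854.54 = $98,654.54
Referral share: 16% of $98,654.54 = $15,784.73; lead counsel retains $98,654.54 − $15,784.73 = $82,869.81.

$82,869.81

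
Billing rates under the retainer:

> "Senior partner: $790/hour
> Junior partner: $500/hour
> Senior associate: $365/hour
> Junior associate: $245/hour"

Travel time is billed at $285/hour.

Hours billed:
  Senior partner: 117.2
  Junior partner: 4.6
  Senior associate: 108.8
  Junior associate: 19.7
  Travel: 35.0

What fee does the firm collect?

$149,401.50

Senior partner: 117.2 × $790 = $92,588.00
Junior partner: 4.6 × $500 = $2,300.00
Senior associate: 108.8 × $365 = $39,712.00
Junior associate: 19.7 × $245 = $4,826.50
Subtotal: $92,588.00 + $2,300.00 + $39,712.00 + $4,826.50 = $139,426.50
Travel: 35.0 × $285 = $9,975.00
Total: $139,426.50 + $9,975.00 = $149,401.50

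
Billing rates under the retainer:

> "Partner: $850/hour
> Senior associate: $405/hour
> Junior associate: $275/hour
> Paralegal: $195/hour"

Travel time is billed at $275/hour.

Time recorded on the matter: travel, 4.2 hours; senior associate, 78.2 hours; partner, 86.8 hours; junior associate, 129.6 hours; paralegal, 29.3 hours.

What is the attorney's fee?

$147,959.50

Partner: 86.8 × $850 = $73,780.00
Senior associate: 78.2 × $405 = $31,671.00
Junior associate: 129.6 × $275 = $35,640.00
Paralegal: 29.3 × $195 = $5,713.50
Subtotal: $73,780.00 + $31,671.00 + $35,640.00 + $5,713.50 = $146,804.50
Travel: 4.2 × $275 = $1,155.00
Total: $146,804.50 + $1,155.00 = $147,959.50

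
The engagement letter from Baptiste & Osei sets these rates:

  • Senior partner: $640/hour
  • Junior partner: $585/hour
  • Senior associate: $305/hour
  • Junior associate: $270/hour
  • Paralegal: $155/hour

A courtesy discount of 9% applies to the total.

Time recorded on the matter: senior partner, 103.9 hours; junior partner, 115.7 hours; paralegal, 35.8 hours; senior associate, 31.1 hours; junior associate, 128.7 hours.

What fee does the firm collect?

$167,407.24

Senior partner: 103.9 × $640 = $66,496.00
Junior partner: 115.7 × $585 = $67,684.50
Senior associate: 31.1 × $305 = $9,485.50
Junior associate: 128.7 × $270 = $34,749.00
Paralegal: 35.8 × $155 = $5,549.00
Subtotal: $183,964.00
Less 9% discount: −$16,556.76
Total: $183,964.00 − $16,556.76 = $167,407.24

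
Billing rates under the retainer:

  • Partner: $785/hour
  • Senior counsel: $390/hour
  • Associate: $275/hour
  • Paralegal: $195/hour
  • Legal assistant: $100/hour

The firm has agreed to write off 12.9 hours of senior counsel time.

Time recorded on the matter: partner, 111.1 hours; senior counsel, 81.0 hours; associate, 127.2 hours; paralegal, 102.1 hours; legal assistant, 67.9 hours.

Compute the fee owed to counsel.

Partner: 111.1 × $785 = $87,213.50
Senior counsel: 81.0 × $390 = $31,590.00
Associate: 127.2 × $275 = $34,980.00
Paralegal: 102.1 × $195 = $19,909.50
Legal assistant: 67.9 × $100 = $6,790.00
Subtotal: $180,483.00
Write-off: 12.9 × $390 = $5,031.00
Total: $180,483.00 − $5,031.00 = $175,452.00

$175,452.00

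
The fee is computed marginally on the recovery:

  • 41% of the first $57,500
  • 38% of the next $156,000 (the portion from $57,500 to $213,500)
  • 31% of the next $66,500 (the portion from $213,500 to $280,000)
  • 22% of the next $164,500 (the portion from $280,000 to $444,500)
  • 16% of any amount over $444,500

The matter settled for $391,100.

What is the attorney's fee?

$127,912.00

First $57,500 at 41% = $23,575.00
Next $156,000 at 38% = $59,280.00
Next $66,500 at 31% = $20,615.00
Remaining $111,100 at 22% = $24,442.00
Fee: $23,575.00 + $59,280.00 + $20,615.00 + $24,442.00 = $127,912.00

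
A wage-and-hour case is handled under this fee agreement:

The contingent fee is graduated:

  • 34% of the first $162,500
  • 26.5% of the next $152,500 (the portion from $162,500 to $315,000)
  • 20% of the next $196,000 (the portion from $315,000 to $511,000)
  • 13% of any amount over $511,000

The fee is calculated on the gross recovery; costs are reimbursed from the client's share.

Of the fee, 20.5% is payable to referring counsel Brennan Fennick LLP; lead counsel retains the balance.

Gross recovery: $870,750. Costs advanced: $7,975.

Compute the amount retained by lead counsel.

Fee base is the gross recovery, $870,750; costs are reimbursed separately.
First $162,500 at 34% = $55,250.00
Next $152,500 at 26.5% = $40,412.50
Next $196,000 at 20% = $39,200.00
Remaining $359,750 at 13% = $46,767.50
Fee: $55,250.00 + $40,412.50 + $39,200.00 + $46,767.50 = $181,630.00
Referral share: 20.5% of $181,630.00 = $37,234.15; lead counsel retains $181,630.00 − $37,234.15 = $144,395.85.

$144,395.85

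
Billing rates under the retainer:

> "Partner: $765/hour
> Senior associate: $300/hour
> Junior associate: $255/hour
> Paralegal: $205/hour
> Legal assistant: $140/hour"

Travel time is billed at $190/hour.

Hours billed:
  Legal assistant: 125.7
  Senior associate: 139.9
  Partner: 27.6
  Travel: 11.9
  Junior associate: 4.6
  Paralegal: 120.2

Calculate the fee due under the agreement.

$108,757.00

Partner: 27.6 × $765 = $21,114.00
Senior associate: 139.9 × $300 = $41,970.00
Junior associate: 4.6 × $255 = $1,173.00
Paralegal: 120.2 × $205 = $24,641.00
Legal assistant: 125.7 × $140 = $17,598.00
Subtotal: $21,114.00 + $41,970.00 + $1,173.00 + $24,641.00 + $17,598.00 = $106,496.00
Travel: 11.9 × $190 = $2,261.00
Total: $106,496.00 + $2,261.00 = $108,757.00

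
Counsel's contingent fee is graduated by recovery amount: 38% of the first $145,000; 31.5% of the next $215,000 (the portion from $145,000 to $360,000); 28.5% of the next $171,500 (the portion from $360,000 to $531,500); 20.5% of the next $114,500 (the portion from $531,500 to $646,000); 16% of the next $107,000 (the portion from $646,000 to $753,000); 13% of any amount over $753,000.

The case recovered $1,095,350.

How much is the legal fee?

$256,800.50

First $145,000 at 38% = $55,100.00
Next $215,000 at 31.5% = $67,725.00
Next $171,500 at 28.5% = $48,877.50
Next $114,500 at 20.5% = $23,472.50
Next $107,000 at 16% = $17,120.00
Remaining $342,350 at 13% = $44,505.50
Fee: $55,100.00 + $67,725.00 + $48,877.50 + $23,472.50 + $17,120.00 + $44,505.50 = $256,800.50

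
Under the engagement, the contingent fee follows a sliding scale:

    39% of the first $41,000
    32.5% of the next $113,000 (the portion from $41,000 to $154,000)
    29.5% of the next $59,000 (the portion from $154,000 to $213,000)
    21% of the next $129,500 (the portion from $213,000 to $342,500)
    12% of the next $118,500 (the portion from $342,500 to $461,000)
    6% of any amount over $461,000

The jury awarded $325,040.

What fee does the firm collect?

First $41,000 at 39% = $15,990.00
Next $113,000 at 32.5% = $36,725.00
Next $59,000 at 29.5% = $17,405.00
Remaining $112,040 at 21% = $23,528.40
Fee: $15,990.00 + $36,725.00 + $17,405.00 + $23,528.40 = $93,648.40

$93,648.40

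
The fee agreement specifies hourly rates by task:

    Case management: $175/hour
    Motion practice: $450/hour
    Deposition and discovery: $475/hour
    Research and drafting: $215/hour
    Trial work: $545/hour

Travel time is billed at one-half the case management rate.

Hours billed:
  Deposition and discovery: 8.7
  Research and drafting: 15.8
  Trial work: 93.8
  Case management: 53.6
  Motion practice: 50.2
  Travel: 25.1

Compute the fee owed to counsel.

$92,816.75

Case management: 53.6 × $175 = $9,380.00
Motion practice: 50.2 × $450 = $22,590.00
Deposition and discovery: 8.7 × $475 = $4,132.50
Research and drafting: 15.8 × $215 = $3,397.00
Trial work: 93.8 × $545 = $51,121.00
Subtotal: $9,380.00 + $22,590.00 + $4,132.50 + $3,397.00 + $51,121.00 = $90,620.50
Travel: 25.1 × ($175 ÷ 2) = 25.1 × $87.50 = $2,196.25
Total: $90,620.50 + $2,196.25 = $92,816.75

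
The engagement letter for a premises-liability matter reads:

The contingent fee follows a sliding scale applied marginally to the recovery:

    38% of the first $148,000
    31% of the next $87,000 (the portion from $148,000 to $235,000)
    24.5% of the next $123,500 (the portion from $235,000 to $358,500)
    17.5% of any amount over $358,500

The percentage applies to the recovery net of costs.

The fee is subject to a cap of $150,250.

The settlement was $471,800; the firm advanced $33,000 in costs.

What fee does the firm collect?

$127,520.00

Fee base (net of costs): $471,800 − $33,000 = $438,800
First $148,000 at 38% = $56,240.00
Next $87,000 at 31% = $26,970.00
Next $123,500 at 24.5% = $30,257.50
Remaining $80,300 at 17.5% = $14,052.50
Fee: $56,240.00 + $26,970.00 + $30,257.50 + $14,052.50 = $127,520.00
$127,520.00 is under the $150,250 cap.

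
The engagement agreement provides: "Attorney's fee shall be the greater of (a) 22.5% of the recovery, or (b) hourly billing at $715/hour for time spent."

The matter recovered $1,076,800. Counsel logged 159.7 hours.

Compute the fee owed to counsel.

$242,280.00

(a) 22.5% of $1,076,800 = $242,280.00
(b) 159.7 × $715 = $114,185.50
The greater is (a): $242,280.00.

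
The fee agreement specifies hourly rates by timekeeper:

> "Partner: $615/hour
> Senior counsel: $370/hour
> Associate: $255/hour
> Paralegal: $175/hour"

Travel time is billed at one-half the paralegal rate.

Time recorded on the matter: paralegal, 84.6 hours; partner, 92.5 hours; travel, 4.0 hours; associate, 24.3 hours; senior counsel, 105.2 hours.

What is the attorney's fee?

$117,163.00

Partner: 92.5 × $615 = $56,887.50
Senior counsel: 105.2 × $370 = $38,924.00
Associate: 24.3 × $255 = $6,196.50
Paralegal: 84.6 × $175 = $14,805.00
Subtotal: $56,887.50 + $38,924.00 + $6,196.50 + $14,805.00 = $116,813.00
Travel: 4.0 × ($175 ÷ 2) = 4.0 × $87.50 = $350.00
Total: $116,813.00 + $350.00 = $117,163.00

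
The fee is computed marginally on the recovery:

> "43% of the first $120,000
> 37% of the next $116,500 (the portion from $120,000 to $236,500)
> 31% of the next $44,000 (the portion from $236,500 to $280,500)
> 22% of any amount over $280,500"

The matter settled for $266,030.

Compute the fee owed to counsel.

$103,859.30

First $120,000 at 43% = $51,600.00
Next $116,500 at 37% = $43,105.00
Remaining $29,530 at 31% = $9,154.30
Fee: $51,600.00 + $43,105.00 + $9,154.30 = $103,859.30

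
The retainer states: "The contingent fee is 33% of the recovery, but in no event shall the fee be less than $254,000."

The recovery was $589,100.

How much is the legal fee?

$254,000.00

33% of $589,100 = $194,403.00
That is below the $254,000 minimum, so the minimum applies.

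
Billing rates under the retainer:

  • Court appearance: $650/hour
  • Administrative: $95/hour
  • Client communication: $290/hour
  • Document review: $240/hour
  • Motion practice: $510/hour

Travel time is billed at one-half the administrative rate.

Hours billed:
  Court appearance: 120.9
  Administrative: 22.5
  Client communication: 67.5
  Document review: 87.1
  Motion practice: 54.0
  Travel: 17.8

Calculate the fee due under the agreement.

Court appearance: 120.9 × $650 = $78,585.00
Administrative: 22.5 × $95 = $2,137.50
Client communication: 67.5 × $290 = $19,575.00
Document review: 87.1 × $240 = $20,904.00
Motion practice: 54.0 × $510 = $27,540.00
Subtotal: $78,585.00 + $2,137.50 + $19,575.00 + $20,904.00 + $27,540.00 = $148,741.50
Travel: 17.8 × ($95 ÷ 2) = 17.8 × $47.50 = $845.50
Total: $148,741.50 + $845.50 = $149,587.00

$149,587.00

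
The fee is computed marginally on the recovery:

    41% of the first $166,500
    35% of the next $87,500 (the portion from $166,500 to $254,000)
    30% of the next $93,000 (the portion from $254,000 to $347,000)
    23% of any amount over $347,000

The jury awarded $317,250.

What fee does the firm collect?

$117,865.00

First $166,500 at 41% = $68,265.00
Next $87,500 at 35% = $30,625.00
Remaining $63,250 at 30% = $18,975.00
Fee: $68,265.00 + $30,625.00 + $18,975.00 = $117,865.00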